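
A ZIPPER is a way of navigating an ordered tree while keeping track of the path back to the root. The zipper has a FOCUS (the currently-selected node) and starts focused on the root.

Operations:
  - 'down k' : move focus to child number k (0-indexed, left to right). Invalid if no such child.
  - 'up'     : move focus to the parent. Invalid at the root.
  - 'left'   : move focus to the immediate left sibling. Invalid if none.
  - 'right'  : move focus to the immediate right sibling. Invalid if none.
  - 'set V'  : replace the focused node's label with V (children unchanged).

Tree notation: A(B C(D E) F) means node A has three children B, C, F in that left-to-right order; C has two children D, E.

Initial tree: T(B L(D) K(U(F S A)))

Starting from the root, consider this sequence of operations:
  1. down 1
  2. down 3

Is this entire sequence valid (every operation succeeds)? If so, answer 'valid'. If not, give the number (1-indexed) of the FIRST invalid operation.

Answer: 2

Derivation:
Step 1 (down 1): focus=L path=1 depth=1 children=['D'] left=['B'] right=['K'] parent=T
Step 2 (down 3): INVALID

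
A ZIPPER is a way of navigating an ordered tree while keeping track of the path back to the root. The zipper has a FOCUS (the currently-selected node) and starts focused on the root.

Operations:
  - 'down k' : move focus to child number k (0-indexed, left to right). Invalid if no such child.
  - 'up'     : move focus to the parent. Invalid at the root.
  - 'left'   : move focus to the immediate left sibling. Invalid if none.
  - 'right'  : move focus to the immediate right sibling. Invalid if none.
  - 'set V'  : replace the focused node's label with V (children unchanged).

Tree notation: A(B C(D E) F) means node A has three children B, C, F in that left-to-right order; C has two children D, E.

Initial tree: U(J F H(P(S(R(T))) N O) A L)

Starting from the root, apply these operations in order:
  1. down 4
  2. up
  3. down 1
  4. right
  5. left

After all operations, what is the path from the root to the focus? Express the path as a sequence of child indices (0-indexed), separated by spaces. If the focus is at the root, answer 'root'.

Step 1 (down 4): focus=L path=4 depth=1 children=[] left=['J', 'F', 'H', 'A'] right=[] parent=U
Step 2 (up): focus=U path=root depth=0 children=['J', 'F', 'H', 'A', 'L'] (at root)
Step 3 (down 1): focus=F path=1 depth=1 children=[] left=['J'] right=['H', 'A', 'L'] parent=U
Step 4 (right): focus=H path=2 depth=1 children=['P', 'N', 'O'] left=['J', 'F'] right=['A', 'L'] parent=U
Step 5 (left): focus=F path=1 depth=1 children=[] left=['J'] right=['H', 'A', 'L'] parent=U

Answer: 1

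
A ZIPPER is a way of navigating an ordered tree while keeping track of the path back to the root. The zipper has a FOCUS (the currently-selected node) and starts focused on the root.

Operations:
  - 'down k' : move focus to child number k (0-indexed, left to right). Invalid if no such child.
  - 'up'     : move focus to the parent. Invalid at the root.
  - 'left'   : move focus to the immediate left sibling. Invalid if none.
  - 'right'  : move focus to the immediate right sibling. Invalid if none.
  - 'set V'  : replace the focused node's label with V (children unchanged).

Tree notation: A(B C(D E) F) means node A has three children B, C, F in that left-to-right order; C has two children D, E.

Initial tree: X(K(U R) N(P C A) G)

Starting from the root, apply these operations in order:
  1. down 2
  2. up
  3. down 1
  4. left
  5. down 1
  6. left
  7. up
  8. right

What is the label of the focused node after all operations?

Answer: N

Derivation:
Step 1 (down 2): focus=G path=2 depth=1 children=[] left=['K', 'N'] right=[] parent=X
Step 2 (up): focus=X path=root depth=0 children=['K', 'N', 'G'] (at root)
Step 3 (down 1): focus=N path=1 depth=1 children=['P', 'C', 'A'] left=['K'] right=['G'] parent=X
Step 4 (left): focus=K path=0 depth=1 children=['U', 'R'] left=[] right=['N', 'G'] parent=X
Step 5 (down 1): focus=R path=0/1 depth=2 children=[] left=['U'] right=[] parent=K
Step 6 (left): focus=U path=0/0 depth=2 children=[] left=[] right=['R'] parent=K
Step 7 (up): focus=K path=0 depth=1 children=['U', 'R'] left=[] right=['N', 'G'] parent=X
Step 8 (right): focus=N path=1 depth=1 children=['P', 'C', 'A'] left=['K'] right=['G'] parent=X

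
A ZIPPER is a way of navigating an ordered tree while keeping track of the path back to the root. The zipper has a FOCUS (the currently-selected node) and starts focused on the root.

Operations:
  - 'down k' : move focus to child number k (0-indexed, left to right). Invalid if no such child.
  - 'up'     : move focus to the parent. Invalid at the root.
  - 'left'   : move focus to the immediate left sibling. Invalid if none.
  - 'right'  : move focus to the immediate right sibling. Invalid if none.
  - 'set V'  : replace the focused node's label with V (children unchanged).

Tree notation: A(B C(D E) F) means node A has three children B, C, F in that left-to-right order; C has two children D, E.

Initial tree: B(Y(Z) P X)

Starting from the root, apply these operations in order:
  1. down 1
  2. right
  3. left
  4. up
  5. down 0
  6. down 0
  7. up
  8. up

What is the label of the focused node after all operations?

Answer: B

Derivation:
Step 1 (down 1): focus=P path=1 depth=1 children=[] left=['Y'] right=['X'] parent=B
Step 2 (right): focus=X path=2 depth=1 children=[] left=['Y', 'P'] right=[] parent=B
Step 3 (left): focus=P path=1 depth=1 children=[] left=['Y'] right=['X'] parent=B
Step 4 (up): focus=B path=root depth=0 children=['Y', 'P', 'X'] (at root)
Step 5 (down 0): focus=Y path=0 depth=1 children=['Z'] left=[] right=['P', 'X'] parent=B
Step 6 (down 0): focus=Z path=0/0 depth=2 children=[] left=[] right=[] parent=Y
Step 7 (up): focus=Y path=0 depth=1 children=['Z'] left=[] right=['P', 'X'] parent=B
Step 8 (up): focus=B path=root depth=0 children=['Y', 'P', 'X'] (at root)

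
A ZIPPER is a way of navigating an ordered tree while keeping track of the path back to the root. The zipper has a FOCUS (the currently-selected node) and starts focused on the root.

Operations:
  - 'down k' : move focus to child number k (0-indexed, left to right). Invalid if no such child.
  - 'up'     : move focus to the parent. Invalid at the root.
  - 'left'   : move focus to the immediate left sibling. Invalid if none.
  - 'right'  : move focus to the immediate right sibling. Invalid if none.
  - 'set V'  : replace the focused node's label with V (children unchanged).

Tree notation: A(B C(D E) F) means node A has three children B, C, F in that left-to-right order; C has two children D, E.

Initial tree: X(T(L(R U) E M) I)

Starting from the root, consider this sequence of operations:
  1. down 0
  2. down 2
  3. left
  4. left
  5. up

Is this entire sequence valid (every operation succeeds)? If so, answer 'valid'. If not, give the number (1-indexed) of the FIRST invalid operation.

Step 1 (down 0): focus=T path=0 depth=1 children=['L', 'E', 'M'] left=[] right=['I'] parent=X
Step 2 (down 2): focus=M path=0/2 depth=2 children=[] left=['L', 'E'] right=[] parent=T
Step 3 (left): focus=E path=0/1 depth=2 children=[] left=['L'] right=['M'] parent=T
Step 4 (left): focus=L path=0/0 depth=2 children=['R', 'U'] left=[] right=['E', 'M'] parent=T
Step 5 (up): focus=T path=0 depth=1 children=['L', 'E', 'M'] left=[] right=['I'] parent=X

Answer: valid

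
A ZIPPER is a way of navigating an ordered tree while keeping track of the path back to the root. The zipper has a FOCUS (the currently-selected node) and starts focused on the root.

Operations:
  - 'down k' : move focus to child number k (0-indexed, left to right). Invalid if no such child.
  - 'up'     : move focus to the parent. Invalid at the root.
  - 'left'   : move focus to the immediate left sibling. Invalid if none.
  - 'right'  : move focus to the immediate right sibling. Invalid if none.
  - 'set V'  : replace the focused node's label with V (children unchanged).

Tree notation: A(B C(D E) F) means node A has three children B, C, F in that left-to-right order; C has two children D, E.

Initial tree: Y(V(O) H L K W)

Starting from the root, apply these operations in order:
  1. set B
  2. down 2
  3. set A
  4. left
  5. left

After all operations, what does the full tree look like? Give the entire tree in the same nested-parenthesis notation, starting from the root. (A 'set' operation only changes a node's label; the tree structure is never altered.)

Step 1 (set B): focus=B path=root depth=0 children=['V', 'H', 'L', 'K', 'W'] (at root)
Step 2 (down 2): focus=L path=2 depth=1 children=[] left=['V', 'H'] right=['K', 'W'] parent=B
Step 3 (set A): focus=A path=2 depth=1 children=[] left=['V', 'H'] right=['K', 'W'] parent=B
Step 4 (left): focus=H path=1 depth=1 children=[] left=['V'] right=['A', 'K', 'W'] parent=B
Step 5 (left): focus=V path=0 depth=1 children=['O'] left=[] right=['H', 'A', 'K', 'W'] parent=B

Answer: B(V(O) H A K W)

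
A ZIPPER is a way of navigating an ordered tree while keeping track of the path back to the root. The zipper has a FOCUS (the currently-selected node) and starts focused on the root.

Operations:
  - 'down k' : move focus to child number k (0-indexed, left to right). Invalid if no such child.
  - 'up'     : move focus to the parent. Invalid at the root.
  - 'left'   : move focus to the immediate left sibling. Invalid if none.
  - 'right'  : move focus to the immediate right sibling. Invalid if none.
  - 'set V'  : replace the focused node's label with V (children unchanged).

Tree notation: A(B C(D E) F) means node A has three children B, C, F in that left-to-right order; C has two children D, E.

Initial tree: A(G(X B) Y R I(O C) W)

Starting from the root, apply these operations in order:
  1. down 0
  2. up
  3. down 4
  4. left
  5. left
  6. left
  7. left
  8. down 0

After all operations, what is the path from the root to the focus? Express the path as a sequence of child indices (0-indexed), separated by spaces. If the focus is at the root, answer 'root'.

Answer: 0 0

Derivation:
Step 1 (down 0): focus=G path=0 depth=1 children=['X', 'B'] left=[] right=['Y', 'R', 'I', 'W'] parent=A
Step 2 (up): focus=A path=root depth=0 children=['G', 'Y', 'R', 'I', 'W'] (at root)
Step 3 (down 4): focus=W path=4 depth=1 children=[] left=['G', 'Y', 'R', 'I'] right=[] parent=A
Step 4 (left): focus=I path=3 depth=1 children=['O', 'C'] left=['G', 'Y', 'R'] right=['W'] parent=A
Step 5 (left): focus=R path=2 depth=1 children=[] left=['G', 'Y'] right=['I', 'W'] parent=A
Step 6 (left): focus=Y path=1 depth=1 children=[] left=['G'] right=['R', 'I', 'W'] parent=A
Step 7 (left): focus=G path=0 depth=1 children=['X', 'B'] left=[] right=['Y', 'R', 'I', 'W'] parent=A
Step 8 (down 0): focus=X path=0/0 depth=2 children=[] left=[] right=['B'] parent=G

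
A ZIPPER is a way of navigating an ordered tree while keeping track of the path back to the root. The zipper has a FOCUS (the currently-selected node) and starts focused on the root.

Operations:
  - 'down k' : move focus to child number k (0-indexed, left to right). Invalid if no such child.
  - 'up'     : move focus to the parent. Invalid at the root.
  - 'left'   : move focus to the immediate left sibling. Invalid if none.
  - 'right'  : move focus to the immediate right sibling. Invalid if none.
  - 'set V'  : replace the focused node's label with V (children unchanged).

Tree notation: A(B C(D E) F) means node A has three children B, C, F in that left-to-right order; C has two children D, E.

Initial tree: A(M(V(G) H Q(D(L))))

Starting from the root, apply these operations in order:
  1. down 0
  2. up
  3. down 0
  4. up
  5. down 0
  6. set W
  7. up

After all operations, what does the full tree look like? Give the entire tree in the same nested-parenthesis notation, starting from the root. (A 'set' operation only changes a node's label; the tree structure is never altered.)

Answer: A(W(V(G) H Q(D(L))))

Derivation:
Step 1 (down 0): focus=M path=0 depth=1 children=['V', 'H', 'Q'] left=[] right=[] parent=A
Step 2 (up): focus=A path=root depth=0 children=['M'] (at root)
Step 3 (down 0): focus=M path=0 depth=1 children=['V', 'H', 'Q'] left=[] right=[] parent=A
Step 4 (up): focus=A path=root depth=0 children=['M'] (at root)
Step 5 (down 0): focus=M path=0 depth=1 children=['V', 'H', 'Q'] left=[] right=[] parent=A
Step 6 (set W): focus=W path=0 depth=1 children=['V', 'H', 'Q'] left=[] right=[] parent=A
Step 7 (up): focus=A path=root depth=0 children=['W'] (at root)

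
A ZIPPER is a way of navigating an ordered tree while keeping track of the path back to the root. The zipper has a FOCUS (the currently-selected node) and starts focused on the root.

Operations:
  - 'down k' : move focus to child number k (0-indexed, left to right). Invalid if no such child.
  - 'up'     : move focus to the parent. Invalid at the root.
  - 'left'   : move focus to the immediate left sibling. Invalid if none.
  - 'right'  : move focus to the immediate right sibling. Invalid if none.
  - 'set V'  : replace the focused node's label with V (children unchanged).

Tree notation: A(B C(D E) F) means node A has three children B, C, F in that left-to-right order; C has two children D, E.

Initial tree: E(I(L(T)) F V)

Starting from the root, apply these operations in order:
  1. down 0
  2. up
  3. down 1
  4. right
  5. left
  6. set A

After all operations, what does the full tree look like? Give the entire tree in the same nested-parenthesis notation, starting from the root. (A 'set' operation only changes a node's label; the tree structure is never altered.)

Step 1 (down 0): focus=I path=0 depth=1 children=['L'] left=[] right=['F', 'V'] parent=E
Step 2 (up): focus=E path=root depth=0 children=['I', 'F', 'V'] (at root)
Step 3 (down 1): focus=F path=1 depth=1 children=[] left=['I'] right=['V'] parent=E
Step 4 (right): focus=V path=2 depth=1 children=[] left=['I', 'F'] right=[] parent=E
Step 5 (left): focus=F path=1 depth=1 children=[] left=['I'] right=['V'] parent=E
Step 6 (set A): focus=A path=1 depth=1 children=[] left=['I'] right=['V'] parent=E

Answer: E(I(L(T)) A V)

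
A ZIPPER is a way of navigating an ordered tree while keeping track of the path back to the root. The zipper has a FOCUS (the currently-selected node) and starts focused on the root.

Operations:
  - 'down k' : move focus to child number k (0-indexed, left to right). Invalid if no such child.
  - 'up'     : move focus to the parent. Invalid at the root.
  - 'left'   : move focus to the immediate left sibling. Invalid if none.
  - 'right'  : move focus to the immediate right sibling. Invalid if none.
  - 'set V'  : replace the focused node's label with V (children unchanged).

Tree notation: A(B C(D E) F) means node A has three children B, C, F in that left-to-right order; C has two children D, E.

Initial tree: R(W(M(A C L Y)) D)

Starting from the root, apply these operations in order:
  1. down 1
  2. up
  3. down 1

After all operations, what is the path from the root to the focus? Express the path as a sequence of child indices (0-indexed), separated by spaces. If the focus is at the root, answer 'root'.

Step 1 (down 1): focus=D path=1 depth=1 children=[] left=['W'] right=[] parent=R
Step 2 (up): focus=R path=root depth=0 children=['W', 'D'] (at root)
Step 3 (down 1): focus=D path=1 depth=1 children=[] left=['W'] right=[] parent=R

Answer: 1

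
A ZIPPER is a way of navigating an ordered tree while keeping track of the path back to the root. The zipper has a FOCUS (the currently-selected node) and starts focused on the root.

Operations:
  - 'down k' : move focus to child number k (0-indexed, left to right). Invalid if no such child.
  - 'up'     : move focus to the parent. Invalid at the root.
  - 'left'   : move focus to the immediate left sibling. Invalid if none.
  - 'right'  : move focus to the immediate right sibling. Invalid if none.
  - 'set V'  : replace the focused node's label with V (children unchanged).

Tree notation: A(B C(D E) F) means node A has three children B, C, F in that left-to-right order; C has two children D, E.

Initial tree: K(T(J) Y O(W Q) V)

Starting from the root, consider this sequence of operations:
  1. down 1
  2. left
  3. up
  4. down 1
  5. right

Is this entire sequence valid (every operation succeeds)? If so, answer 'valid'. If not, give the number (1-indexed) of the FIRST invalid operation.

Step 1 (down 1): focus=Y path=1 depth=1 children=[] left=['T'] right=['O', 'V'] parent=K
Step 2 (left): focus=T path=0 depth=1 children=['J'] left=[] right=['Y', 'O', 'V'] parent=K
Step 3 (up): focus=K path=root depth=0 children=['T', 'Y', 'O', 'V'] (at root)
Step 4 (down 1): focus=Y path=1 depth=1 children=[] left=['T'] right=['O', 'V'] parent=K
Step 5 (right): focus=O path=2 depth=1 children=['W', 'Q'] left=['T', 'Y'] right=['V'] parent=K

Answer: valid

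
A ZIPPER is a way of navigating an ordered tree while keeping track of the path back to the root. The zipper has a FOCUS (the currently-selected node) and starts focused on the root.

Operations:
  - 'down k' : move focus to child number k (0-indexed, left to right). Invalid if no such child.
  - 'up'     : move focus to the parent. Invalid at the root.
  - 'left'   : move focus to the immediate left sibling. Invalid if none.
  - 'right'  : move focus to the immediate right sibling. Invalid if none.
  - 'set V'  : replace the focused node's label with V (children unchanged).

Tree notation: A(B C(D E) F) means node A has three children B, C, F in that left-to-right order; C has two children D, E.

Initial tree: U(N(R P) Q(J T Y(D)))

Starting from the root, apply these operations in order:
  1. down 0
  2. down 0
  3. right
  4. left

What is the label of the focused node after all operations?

Step 1 (down 0): focus=N path=0 depth=1 children=['R', 'P'] left=[] right=['Q'] parent=U
Step 2 (down 0): focus=R path=0/0 depth=2 children=[] left=[] right=['P'] parent=N
Step 3 (right): focus=P path=0/1 depth=2 children=[] left=['R'] right=[] parent=N
Step 4 (left): focus=R path=0/0 depth=2 children=[] left=[] right=['P'] parent=N

Answer: R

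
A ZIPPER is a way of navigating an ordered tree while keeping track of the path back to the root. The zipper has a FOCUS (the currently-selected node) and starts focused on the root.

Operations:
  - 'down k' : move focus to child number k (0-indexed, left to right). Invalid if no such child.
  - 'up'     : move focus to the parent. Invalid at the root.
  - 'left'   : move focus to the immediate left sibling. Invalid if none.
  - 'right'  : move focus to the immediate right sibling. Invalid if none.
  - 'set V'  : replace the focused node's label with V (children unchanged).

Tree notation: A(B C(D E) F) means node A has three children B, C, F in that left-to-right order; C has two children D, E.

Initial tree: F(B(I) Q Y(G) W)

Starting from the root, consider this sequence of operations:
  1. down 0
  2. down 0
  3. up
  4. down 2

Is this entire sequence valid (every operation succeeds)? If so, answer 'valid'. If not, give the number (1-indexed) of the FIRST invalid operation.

Step 1 (down 0): focus=B path=0 depth=1 children=['I'] left=[] right=['Q', 'Y', 'W'] parent=F
Step 2 (down 0): focus=I path=0/0 depth=2 children=[] left=[] right=[] parent=B
Step 3 (up): focus=B path=0 depth=1 children=['I'] left=[] right=['Q', 'Y', 'W'] parent=F
Step 4 (down 2): INVALID

Answer: 4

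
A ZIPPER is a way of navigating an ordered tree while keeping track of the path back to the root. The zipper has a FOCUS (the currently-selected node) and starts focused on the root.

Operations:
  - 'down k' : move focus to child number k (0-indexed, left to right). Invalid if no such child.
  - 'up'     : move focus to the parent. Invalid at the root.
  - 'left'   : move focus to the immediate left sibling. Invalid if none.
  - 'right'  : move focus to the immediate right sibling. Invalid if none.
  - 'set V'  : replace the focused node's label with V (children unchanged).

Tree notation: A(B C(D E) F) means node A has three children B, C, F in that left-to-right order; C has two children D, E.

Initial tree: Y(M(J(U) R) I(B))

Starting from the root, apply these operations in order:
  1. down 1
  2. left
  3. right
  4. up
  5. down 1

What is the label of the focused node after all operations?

Answer: I

Derivation:
Step 1 (down 1): focus=I path=1 depth=1 children=['B'] left=['M'] right=[] parent=Y
Step 2 (left): focus=M path=0 depth=1 children=['J', 'R'] left=[] right=['I'] parent=Y
Step 3 (right): focus=I path=1 depth=1 children=['B'] left=['M'] right=[] parent=Y
Step 4 (up): focus=Y path=root depth=0 children=['M', 'I'] (at root)
Step 5 (down 1): focus=I path=1 depth=1 children=['B'] left=['M'] right=[] parent=Y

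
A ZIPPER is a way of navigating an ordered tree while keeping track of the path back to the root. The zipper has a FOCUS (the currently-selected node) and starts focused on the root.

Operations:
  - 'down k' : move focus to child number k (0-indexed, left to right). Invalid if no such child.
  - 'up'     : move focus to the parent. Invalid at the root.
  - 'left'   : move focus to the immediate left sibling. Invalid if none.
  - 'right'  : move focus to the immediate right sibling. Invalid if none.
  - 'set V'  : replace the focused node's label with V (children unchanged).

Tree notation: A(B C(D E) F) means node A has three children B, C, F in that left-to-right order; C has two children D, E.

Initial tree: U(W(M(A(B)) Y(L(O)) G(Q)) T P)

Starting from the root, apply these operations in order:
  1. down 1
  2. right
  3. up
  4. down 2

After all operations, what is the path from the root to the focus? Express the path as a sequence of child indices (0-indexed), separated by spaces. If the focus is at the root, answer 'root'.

Answer: 2

Derivation:
Step 1 (down 1): focus=T path=1 depth=1 children=[] left=['W'] right=['P'] parent=U
Step 2 (right): focus=P path=2 depth=1 children=[] left=['W', 'T'] right=[] parent=U
Step 3 (up): focus=U path=root depth=0 children=['W', 'T', 'P'] (at root)
Step 4 (down 2): focus=P path=2 depth=1 children=[] left=['W', 'T'] right=[] parent=U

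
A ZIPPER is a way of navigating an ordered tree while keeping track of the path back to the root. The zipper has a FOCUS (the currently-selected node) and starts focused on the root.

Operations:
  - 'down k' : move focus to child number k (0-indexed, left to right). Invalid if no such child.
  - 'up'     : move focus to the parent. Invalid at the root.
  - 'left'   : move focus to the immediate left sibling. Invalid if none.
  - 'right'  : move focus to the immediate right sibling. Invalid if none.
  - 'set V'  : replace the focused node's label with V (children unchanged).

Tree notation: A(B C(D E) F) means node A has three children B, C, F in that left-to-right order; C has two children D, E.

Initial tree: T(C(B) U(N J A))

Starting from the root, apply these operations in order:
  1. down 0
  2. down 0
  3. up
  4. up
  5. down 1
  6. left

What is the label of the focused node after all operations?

Answer: C

Derivation:
Step 1 (down 0): focus=C path=0 depth=1 children=['B'] left=[] right=['U'] parent=T
Step 2 (down 0): focus=B path=0/0 depth=2 children=[] left=[] right=[] parent=C
Step 3 (up): focus=C path=0 depth=1 children=['B'] left=[] right=['U'] parent=T
Step 4 (up): focus=T path=root depth=0 children=['C', 'U'] (at root)
Step 5 (down 1): focus=U path=1 depth=1 children=['N', 'J', 'A'] left=['C'] right=[] parent=T
Step 6 (left): focus=C path=0 depth=1 children=['B'] left=[] right=['U'] parent=T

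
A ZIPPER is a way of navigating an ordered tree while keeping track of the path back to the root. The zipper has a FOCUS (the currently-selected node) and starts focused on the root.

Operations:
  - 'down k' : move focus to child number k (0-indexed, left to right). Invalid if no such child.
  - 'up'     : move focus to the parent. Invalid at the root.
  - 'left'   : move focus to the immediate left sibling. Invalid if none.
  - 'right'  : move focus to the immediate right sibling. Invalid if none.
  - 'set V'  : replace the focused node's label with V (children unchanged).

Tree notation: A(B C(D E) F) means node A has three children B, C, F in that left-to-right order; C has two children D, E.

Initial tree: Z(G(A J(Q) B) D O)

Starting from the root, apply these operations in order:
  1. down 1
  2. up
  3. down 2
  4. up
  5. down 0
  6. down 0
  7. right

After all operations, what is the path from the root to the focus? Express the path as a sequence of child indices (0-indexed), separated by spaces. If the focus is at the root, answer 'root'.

Answer: 0 1

Derivation:
Step 1 (down 1): focus=D path=1 depth=1 children=[] left=['G'] right=['O'] parent=Z
Step 2 (up): focus=Z path=root depth=0 children=['G', 'D', 'O'] (at root)
Step 3 (down 2): focus=O path=2 depth=1 children=[] left=['G', 'D'] right=[] parent=Z
Step 4 (up): focus=Z path=root depth=0 children=['G', 'D', 'O'] (at root)
Step 5 (down 0): focus=G path=0 depth=1 children=['A', 'J', 'B'] left=[] right=['D', 'O'] parent=Z
Step 6 (down 0): focus=A path=0/0 depth=2 children=[] left=[] right=['J', 'B'] parent=G
Step 7 (right): focus=J path=0/1 depth=2 children=['Q'] left=['A'] right=['B'] parent=G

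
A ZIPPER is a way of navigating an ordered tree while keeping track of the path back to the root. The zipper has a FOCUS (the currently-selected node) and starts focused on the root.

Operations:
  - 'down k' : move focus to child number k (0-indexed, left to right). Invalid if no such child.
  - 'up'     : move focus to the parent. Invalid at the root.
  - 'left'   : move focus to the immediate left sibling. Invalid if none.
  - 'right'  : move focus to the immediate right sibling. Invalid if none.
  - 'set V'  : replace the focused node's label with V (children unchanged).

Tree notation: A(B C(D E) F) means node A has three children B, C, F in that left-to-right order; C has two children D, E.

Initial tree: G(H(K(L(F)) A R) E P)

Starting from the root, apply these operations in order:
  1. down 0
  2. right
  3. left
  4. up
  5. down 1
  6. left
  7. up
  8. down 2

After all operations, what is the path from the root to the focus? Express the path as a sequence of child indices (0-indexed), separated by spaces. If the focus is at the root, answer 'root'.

Step 1 (down 0): focus=H path=0 depth=1 children=['K', 'A', 'R'] left=[] right=['E', 'P'] parent=G
Step 2 (right): focus=E path=1 depth=1 children=[] left=['H'] right=['P'] parent=G
Step 3 (left): focus=H path=0 depth=1 children=['K', 'A', 'R'] left=[] right=['E', 'P'] parent=G
Step 4 (up): focus=G path=root depth=0 children=['H', 'E', 'P'] (at root)
Step 5 (down 1): focus=E path=1 depth=1 children=[] left=['H'] right=['P'] parent=G
Step 6 (left): focus=H path=0 depth=1 children=['K', 'A', 'R'] left=[] right=['E', 'P'] parent=G
Step 7 (up): focus=G path=root depth=0 children=['H', 'E', 'P'] (at root)
Step 8 (down 2): focus=P path=2 depth=1 children=[] left=['H', 'E'] right=[] parent=G

Answer: 2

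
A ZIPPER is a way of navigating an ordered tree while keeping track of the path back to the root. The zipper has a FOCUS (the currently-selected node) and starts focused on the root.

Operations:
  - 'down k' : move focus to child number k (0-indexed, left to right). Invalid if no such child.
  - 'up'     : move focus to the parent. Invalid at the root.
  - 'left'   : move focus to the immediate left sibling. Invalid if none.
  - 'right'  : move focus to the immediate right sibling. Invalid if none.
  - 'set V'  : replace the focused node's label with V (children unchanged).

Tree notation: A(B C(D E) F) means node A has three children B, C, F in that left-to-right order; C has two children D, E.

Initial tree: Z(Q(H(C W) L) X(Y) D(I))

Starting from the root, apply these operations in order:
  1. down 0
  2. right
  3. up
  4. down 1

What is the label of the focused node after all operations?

Step 1 (down 0): focus=Q path=0 depth=1 children=['H', 'L'] left=[] right=['X', 'D'] parent=Z
Step 2 (right): focus=X path=1 depth=1 children=['Y'] left=['Q'] right=['D'] parent=Z
Step 3 (up): focus=Z path=root depth=0 children=['Q', 'X', 'D'] (at root)
Step 4 (down 1): focus=X path=1 depth=1 children=['Y'] left=['Q'] right=['D'] parent=Z

Answer: X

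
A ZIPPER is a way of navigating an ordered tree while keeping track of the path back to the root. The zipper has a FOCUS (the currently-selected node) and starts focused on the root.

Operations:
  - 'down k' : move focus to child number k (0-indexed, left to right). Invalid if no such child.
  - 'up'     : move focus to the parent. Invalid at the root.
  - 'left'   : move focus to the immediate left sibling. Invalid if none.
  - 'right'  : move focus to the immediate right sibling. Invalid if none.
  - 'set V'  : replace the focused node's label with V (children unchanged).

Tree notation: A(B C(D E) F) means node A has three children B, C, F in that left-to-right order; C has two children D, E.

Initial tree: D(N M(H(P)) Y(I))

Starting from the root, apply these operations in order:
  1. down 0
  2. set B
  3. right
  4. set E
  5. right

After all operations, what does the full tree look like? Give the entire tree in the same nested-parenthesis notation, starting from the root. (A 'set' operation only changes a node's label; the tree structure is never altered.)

Step 1 (down 0): focus=N path=0 depth=1 children=[] left=[] right=['M', 'Y'] parent=D
Step 2 (set B): focus=B path=0 depth=1 children=[] left=[] right=['M', 'Y'] parent=D
Step 3 (right): focus=M path=1 depth=1 children=['H'] left=['B'] right=['Y'] parent=D
Step 4 (set E): focus=E path=1 depth=1 children=['H'] left=['B'] right=['Y'] parent=D
Step 5 (right): focus=Y path=2 depth=1 children=['I'] left=['B', 'E'] right=[] parent=D

Answer: D(B E(H(P)) Y(I))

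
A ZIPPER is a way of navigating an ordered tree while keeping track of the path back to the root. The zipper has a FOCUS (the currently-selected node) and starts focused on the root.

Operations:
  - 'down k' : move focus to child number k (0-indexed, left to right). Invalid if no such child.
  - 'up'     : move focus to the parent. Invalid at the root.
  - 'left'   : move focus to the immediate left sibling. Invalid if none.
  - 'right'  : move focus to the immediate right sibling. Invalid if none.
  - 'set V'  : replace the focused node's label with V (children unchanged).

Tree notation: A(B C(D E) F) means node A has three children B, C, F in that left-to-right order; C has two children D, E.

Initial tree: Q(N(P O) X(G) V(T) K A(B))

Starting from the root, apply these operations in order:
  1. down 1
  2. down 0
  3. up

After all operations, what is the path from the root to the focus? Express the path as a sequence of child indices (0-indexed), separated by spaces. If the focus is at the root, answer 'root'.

Step 1 (down 1): focus=X path=1 depth=1 children=['G'] left=['N'] right=['V', 'K', 'A'] parent=Q
Step 2 (down 0): focus=G path=1/0 depth=2 children=[] left=[] right=[] parent=X
Step 3 (up): focus=X path=1 depth=1 children=['G'] left=['N'] right=['V', 'K', 'A'] parent=Q

Answer: 1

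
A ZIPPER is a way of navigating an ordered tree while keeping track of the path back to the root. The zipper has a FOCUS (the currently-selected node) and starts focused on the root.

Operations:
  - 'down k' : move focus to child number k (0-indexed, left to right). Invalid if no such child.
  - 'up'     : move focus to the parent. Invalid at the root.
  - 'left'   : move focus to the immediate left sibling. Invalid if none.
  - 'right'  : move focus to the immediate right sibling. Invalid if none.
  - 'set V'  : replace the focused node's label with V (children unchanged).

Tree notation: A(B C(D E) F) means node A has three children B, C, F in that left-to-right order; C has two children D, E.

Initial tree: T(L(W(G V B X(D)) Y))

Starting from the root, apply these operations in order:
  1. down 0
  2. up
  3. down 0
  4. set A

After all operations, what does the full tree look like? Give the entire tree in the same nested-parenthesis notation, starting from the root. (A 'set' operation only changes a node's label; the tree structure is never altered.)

Step 1 (down 0): focus=L path=0 depth=1 children=['W', 'Y'] left=[] right=[] parent=T
Step 2 (up): focus=T path=root depth=0 children=['L'] (at root)
Step 3 (down 0): focus=L path=0 depth=1 children=['W', 'Y'] left=[] right=[] parent=T
Step 4 (set A): focus=A path=0 depth=1 children=['W', 'Y'] left=[] right=[] parent=T

Answer: T(A(W(G V B X(D)) Y))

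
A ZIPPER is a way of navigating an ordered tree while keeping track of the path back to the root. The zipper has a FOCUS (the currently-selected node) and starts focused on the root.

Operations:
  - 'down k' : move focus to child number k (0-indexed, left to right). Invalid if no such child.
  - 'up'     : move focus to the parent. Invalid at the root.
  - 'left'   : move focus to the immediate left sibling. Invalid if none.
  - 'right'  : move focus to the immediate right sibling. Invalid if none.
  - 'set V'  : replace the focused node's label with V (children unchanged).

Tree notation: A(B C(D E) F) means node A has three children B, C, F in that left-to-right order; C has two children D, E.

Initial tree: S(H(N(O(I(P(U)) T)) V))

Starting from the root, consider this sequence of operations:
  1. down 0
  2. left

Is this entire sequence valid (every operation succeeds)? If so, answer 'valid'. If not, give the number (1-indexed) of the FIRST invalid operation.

Answer: 2

Derivation:
Step 1 (down 0): focus=H path=0 depth=1 children=['N', 'V'] left=[] right=[] parent=S
Step 2 (left): INVALID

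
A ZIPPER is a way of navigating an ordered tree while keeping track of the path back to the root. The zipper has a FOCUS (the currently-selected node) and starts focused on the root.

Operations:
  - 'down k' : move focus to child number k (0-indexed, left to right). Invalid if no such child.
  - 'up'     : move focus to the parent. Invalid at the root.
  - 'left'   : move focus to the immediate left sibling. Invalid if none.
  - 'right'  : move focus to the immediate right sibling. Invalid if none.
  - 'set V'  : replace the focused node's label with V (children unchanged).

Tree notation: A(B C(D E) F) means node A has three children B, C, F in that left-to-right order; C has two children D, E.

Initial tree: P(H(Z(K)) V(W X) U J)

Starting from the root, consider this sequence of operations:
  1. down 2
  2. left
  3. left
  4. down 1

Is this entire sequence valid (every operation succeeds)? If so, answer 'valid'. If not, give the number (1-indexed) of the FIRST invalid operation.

Answer: 4

Derivation:
Step 1 (down 2): focus=U path=2 depth=1 children=[] left=['H', 'V'] right=['J'] parent=P
Step 2 (left): focus=V path=1 depth=1 children=['W', 'X'] left=['H'] right=['U', 'J'] parent=P
Step 3 (left): focus=H path=0 depth=1 children=['Z'] left=[] right=['V', 'U', 'J'] parent=P
Step 4 (down 1): INVALID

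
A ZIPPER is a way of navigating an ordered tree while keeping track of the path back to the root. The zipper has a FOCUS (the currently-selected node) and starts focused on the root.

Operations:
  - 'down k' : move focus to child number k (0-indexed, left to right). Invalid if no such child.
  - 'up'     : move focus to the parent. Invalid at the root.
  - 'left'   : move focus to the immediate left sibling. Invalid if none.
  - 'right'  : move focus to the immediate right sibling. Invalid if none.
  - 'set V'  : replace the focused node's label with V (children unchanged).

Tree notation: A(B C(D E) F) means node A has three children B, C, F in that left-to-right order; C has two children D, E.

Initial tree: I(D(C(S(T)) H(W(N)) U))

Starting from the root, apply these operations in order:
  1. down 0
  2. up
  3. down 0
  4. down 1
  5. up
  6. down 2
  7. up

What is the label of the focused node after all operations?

Step 1 (down 0): focus=D path=0 depth=1 children=['C', 'H', 'U'] left=[] right=[] parent=I
Step 2 (up): focus=I path=root depth=0 children=['D'] (at root)
Step 3 (down 0): focus=D path=0 depth=1 children=['C', 'H', 'U'] left=[] right=[] parent=I
Step 4 (down 1): focus=H path=0/1 depth=2 children=['W'] left=['C'] right=['U'] parent=D
Step 5 (up): focus=D path=0 depth=1 children=['C', 'H', 'U'] left=[] right=[] parent=I
Step 6 (down 2): focus=U path=0/2 depth=2 children=[] left=['C', 'H'] right=[] parent=D
Step 7 (up): focus=D path=0 depth=1 children=['C', 'H', 'U'] left=[] right=[] parent=I

Answer: D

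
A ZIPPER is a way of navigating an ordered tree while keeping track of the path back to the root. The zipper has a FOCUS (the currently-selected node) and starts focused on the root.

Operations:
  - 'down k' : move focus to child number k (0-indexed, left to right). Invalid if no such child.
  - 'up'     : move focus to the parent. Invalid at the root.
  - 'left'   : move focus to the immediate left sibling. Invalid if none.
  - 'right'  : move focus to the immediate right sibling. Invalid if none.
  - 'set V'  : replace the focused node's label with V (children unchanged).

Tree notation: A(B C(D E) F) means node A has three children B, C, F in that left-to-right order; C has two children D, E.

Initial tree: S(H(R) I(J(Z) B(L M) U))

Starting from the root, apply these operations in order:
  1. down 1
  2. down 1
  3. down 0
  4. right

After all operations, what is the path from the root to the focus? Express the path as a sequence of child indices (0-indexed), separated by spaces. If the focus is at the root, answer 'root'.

Step 1 (down 1): focus=I path=1 depth=1 children=['J', 'B', 'U'] left=['H'] right=[] parent=S
Step 2 (down 1): focus=B path=1/1 depth=2 children=['L', 'M'] left=['J'] right=['U'] parent=I
Step 3 (down 0): focus=L path=1/1/0 depth=3 children=[] left=[] right=['M'] parent=B
Step 4 (right): focus=M path=1/1/1 depth=3 children=[] left=['L'] right=[] parent=B

Answer: 1 1 1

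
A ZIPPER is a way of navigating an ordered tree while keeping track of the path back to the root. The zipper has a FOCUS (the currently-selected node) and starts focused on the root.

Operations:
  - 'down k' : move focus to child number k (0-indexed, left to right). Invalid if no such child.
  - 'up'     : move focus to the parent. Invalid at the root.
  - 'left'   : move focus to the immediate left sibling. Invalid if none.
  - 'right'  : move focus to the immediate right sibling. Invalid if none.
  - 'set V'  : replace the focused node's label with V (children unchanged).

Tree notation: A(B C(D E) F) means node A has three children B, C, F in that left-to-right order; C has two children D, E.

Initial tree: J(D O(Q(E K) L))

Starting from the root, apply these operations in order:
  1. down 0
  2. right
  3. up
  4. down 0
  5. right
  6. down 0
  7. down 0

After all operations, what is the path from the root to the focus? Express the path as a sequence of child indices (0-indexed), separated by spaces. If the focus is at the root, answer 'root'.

Step 1 (down 0): focus=D path=0 depth=1 children=[] left=[] right=['O'] parent=J
Step 2 (right): focus=O path=1 depth=1 children=['Q', 'L'] left=['D'] right=[] parent=J
Step 3 (up): focus=J path=root depth=0 children=['D', 'O'] (at root)
Step 4 (down 0): focus=D path=0 depth=1 children=[] left=[] right=['O'] parent=J
Step 5 (right): focus=O path=1 depth=1 children=['Q', 'L'] left=['D'] right=[] parent=J
Step 6 (down 0): focus=Q path=1/0 depth=2 children=['E', 'K'] left=[] right=['L'] parent=O
Step 7 (down 0): focus=E path=1/0/0 depth=3 children=[] left=[] right=['K'] parent=Q

Answer: 1 0 0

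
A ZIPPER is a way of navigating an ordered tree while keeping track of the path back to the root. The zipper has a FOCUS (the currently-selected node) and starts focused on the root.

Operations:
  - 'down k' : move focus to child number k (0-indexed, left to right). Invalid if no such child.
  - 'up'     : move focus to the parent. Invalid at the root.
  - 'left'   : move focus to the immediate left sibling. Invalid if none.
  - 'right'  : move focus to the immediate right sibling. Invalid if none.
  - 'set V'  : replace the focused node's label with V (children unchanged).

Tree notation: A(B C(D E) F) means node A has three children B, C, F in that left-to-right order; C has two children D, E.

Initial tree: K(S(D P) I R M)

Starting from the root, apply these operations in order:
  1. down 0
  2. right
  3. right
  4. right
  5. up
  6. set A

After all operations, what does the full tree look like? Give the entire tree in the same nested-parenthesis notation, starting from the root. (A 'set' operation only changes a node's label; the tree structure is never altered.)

Step 1 (down 0): focus=S path=0 depth=1 children=['D', 'P'] left=[] right=['I', 'R', 'M'] parent=K
Step 2 (right): focus=I path=1 depth=1 children=[] left=['S'] right=['R', 'M'] parent=K
Step 3 (right): focus=R path=2 depth=1 children=[] left=['S', 'I'] right=['M'] parent=K
Step 4 (right): focus=M path=3 depth=1 children=[] left=['S', 'I', 'R'] right=[] parent=K
Step 5 (up): focus=K path=root depth=0 children=['S', 'I', 'R', 'M'] (at root)
Step 6 (set A): focus=A path=root depth=0 children=['S', 'I', 'R', 'M'] (at root)

Answer: A(S(D P) I R M)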